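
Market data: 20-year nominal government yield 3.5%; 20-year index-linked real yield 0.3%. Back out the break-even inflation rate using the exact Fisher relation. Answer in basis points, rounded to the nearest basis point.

(1 + π) = (1 + i)/(1 + r) = 1.03500 / 1.00300 = 1.031904
Break-even inflation = 1.031904 − 1 → 319 basis points.

319 basis points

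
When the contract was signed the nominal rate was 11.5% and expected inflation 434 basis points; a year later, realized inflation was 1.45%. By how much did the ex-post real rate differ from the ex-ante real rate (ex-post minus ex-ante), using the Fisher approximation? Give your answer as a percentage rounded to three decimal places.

2.890%

Ex-ante: 11.5% − 4.34% = 7.160%
Ex-post: 11.5% − 1.45% = 10.050%
Difference (ex-post − ex-ante) = 2.8900% → 2.890%.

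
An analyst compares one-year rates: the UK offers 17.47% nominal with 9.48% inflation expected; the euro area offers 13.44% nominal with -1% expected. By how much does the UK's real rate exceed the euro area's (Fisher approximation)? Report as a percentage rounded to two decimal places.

The UK: 17.47% − 9.48% = 7.990%
The euro area: 13.44% − (-1%) = 14.440%
Differential = -6.450% → -6.45%.

-6.45%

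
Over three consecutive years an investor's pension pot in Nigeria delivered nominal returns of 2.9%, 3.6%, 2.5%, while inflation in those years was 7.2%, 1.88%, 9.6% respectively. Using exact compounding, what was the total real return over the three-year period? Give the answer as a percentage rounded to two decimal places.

Nominal growth factor = 1.0290 × 1.0360 × 1.0250 = 1.092695
Price-level growth factor = 1.0720 × 1.0188 × 1.0960 = 1.197000
Real growth factor = 1.092695 / 1.197000 = 0.912861
Total real return = 0.912861 − 1 → -8.71%.

-8.71%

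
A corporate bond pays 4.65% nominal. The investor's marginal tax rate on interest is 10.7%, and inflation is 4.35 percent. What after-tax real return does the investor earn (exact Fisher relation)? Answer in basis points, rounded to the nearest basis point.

-19 basis points

After-tax nominal return = 4.65% × (1 − 0.107) = 4.15245%.
1 + r = 1.0415245 / 1.04350 = 0.998107
After-tax real rate = 0.998107 − 1 → -19 basis points.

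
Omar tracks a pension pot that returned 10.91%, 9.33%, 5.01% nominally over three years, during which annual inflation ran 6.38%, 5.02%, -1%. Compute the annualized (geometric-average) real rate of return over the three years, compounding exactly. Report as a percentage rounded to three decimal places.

4.807%

Compound the nominal returns: 1.1091 × 1.0933 × 1.0501 = 1.27332924.
Compound inflation: 1.0638 × 1.0502 × 0.9900 = 1.10603073.
Deflate: 1.27332924 / 1.10603073 = 1.15126027.
Annualized real rate = 1.15126027^(1/3) − 1 = 4.8072% → 4.807%.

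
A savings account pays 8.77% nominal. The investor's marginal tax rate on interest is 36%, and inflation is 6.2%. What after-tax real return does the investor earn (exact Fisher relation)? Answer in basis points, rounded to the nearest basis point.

After-tax nominal return = 8.77% × (1 − 0.36) = 5.6128%.
1 + r = 1.056128 / 1.06200 = 0.994471
After-tax real rate = 0.994471 − 1 → -55 basis points.

-55 basis points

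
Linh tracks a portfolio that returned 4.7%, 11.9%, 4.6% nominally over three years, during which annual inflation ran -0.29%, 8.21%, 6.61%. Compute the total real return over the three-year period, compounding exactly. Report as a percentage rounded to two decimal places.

6.54%

Nominal growth factor = 1.0470 × 1.1190 × 1.0460 = 1.225486
Price-level growth factor = 0.9971 × 1.0821 × 1.0661 = 1.150281
Real growth factor = 1.225486 / 1.150281 = 1.065380
Total real return = 1.065380 − 1 → 6.54%.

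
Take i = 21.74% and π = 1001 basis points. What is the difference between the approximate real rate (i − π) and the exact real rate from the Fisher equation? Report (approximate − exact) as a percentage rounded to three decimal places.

Approximate: r ≈ 21.740% − 10.010% = 11.7300%
Exact: (1 + 0.2174)/(1 + 0.1001) − 1 = 10.6627%
Error = 11.7300% − 10.6627% = 1.0673% → 1.067%.

1.067%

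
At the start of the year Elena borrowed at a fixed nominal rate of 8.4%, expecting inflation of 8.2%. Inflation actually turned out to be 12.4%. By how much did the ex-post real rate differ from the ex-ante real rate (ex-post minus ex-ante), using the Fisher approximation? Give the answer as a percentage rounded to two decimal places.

-4.20%

Ex-ante: 8.4% − 8.2% = 0.200%
Ex-post: 8.4% − 12.4% = -4.000%
Difference (ex-post − ex-ante) = -4.2000% → -4.20%.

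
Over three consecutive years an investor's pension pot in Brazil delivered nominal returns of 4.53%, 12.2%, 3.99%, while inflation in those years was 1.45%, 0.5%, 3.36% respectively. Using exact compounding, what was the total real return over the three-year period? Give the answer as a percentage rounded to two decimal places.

15.73%

Nominal growth factor = 1.0453 × 1.1220 × 1.0399 = 1.219622
Price-level growth factor = 1.0145 × 1.0050 × 1.0336 = 1.053830
Real growth factor = 1.219622 / 1.053830 = 1.157323
Total real return = 1.157323 − 1 → 15.73%.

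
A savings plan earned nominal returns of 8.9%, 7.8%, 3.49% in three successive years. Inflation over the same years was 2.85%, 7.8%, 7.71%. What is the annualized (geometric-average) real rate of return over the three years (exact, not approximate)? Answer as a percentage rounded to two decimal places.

Nominal growth factor = 1.0890 × 1.0780 × 1.0349 = 1.21491258
Price-level growth factor = 1.0285 × 1.0780 × 1.0771 = 1.19420554
Real growth factor = 1.21491258 / 1.19420554 = 1.01733959
Annualized real rate = 1.01733959^(1/3) − 1 = 0.5747% → 0.57%.

0.57%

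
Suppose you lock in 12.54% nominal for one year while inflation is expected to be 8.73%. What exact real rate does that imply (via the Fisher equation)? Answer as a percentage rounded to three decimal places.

3.504%

By the Fisher equation, 1 + r = (1 + i)/(1 + π).
1 + r = 1.12540 / 1.08730 = 1.035041
r = 1.035041 − 1 = 3.5041%, i.e. 3.504%.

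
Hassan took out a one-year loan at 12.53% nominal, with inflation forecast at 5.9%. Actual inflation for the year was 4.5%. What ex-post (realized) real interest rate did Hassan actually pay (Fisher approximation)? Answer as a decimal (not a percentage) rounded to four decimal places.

Ex-post: 12.53% − 4.5% = 8.030%
So the realized real rate is 0.0803.

0.0803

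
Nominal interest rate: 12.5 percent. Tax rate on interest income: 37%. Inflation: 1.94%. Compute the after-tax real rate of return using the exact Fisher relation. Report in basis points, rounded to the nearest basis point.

582 basis points

After-tax nominal return = 12.5% × (1 − 0.37) = 7.8750%.
1 + r = 1.07875 / 1.01940 = 1.058221
After-tax real rate = 1.058221 − 1 → 582 basis points.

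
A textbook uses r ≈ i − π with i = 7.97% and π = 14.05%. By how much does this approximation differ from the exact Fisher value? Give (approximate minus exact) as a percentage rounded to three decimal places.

Approximate: r ≈ 7.970% − 14.050% = -6.0800%
Exact: (1 + 0.0797)/(1 + 0.1405) − 1 = -5.3310%
Error = -6.0800% − (-5.3310%) = -0.7490% → -0.749%.

-0.749%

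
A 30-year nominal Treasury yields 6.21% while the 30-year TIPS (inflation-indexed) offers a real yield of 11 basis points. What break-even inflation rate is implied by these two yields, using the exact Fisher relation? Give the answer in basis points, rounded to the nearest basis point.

(1 + π) = (1 + i)/(1 + r) = 1.06210 / 1.00110 = 1.060933
Break-even inflation = 1.060933 − 1 → 609 basis points.

609 basis points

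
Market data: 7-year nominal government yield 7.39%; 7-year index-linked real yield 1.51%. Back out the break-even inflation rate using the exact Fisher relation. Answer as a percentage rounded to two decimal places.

5.79%

(1 + π) = (1 + i)/(1 + r) = 1.07390 / 1.01510 = 1.057925
Break-even inflation = 1.057925 − 1 → 5.79%.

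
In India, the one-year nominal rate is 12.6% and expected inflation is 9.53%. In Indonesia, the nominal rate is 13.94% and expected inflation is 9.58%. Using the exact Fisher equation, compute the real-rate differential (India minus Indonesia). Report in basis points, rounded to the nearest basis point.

-118 basis points

India: (1 + 0.1260)/(1 + 0.0953) − 1 = 2.8029%
Indonesia: (1 + 0.1394)/(1 + 0.0958) − 1 = 3.9788%
Differential = 2.8029% − 3.9788% = -1.1759% → -118 basis points.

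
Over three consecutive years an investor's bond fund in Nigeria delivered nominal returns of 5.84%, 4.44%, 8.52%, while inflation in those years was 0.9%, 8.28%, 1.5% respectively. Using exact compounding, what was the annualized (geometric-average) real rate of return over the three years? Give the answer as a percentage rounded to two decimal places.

2.65%

Compound the nominal returns: 1.0584 × 1.0444 × 1.0852 = 1.19957244.
Compound inflation: 1.0090 × 1.0828 × 1.0150 = 1.10893338.
Deflate: 1.19957244 / 1.10893338 = 1.08173535.
Annualized real rate = 1.08173535^(1/3) − 1 = 2.6535% → 2.65%.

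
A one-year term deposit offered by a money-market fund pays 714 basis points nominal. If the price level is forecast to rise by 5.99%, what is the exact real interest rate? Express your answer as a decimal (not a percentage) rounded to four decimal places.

By the Fisher relation, 1 + r = (1 + i)/(1 + π).
1 + r = 1.07140 / 1.05990 = 1.0108501
r = 1.0108501 − 1 = 1.08501%, i.e. 0.0109.

0.0109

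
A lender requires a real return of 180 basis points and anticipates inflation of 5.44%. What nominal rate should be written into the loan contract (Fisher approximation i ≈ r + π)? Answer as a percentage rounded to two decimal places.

i ≈ r + π = 1.8% + 5.44% = 7.24%.

7.24%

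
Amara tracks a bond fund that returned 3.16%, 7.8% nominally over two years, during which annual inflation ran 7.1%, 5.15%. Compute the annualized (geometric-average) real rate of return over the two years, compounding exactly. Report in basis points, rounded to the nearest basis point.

Nominal growth factor = 1.0316 × 1.0780 = 1.11206480
Price-level growth factor = 1.0710 × 1.0515 = 1.12615650
Real growth factor = 1.11206480 / 1.12615650 = 0.98748691
Annualized real rate = 0.98748691^(1/2) − 1 = -0.6276% → -63 basis points.

-63 basis points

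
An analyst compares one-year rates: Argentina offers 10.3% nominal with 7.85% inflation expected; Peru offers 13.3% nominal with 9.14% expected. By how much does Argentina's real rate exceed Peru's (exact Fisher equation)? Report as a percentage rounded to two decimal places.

-1.54%

Argentina: (1 + 0.1030)/(1 + 0.0785) − 1 = 2.2717%
Peru: (1 + 0.1330)/(1 + 0.0914) − 1 = 3.8116%
Differential = 2.2717% − 3.8116% = -1.5399% → -1.54%.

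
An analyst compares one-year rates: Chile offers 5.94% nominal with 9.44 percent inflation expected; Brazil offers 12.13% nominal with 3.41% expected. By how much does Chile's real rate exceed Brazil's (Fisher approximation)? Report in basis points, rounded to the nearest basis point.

Chile: 5.94% − 9.44% = -3.500%
Brazil: 12.13% − 3.41% = 8.720%
Differential = -12.220% → -1222 basis points.

-1222 basis points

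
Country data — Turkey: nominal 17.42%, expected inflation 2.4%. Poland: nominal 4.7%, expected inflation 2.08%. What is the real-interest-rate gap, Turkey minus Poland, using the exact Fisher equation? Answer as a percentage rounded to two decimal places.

12.10%

Turkey: (1 + 0.1742)/(1 + 0.0240) − 1 = 14.6680%
Poland: (1 + 0.0470)/(1 + 0.0208) − 1 = 2.5666%
Differential = 14.6680% − 2.5666% = 12.1014% → 12.10%.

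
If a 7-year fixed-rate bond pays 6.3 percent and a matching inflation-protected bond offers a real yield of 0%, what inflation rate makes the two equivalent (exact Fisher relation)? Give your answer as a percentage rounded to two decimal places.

6.30%

(1 + π) = (1 + i)/(1 + r) = 1.06300 / 1.00000 = 1.063000
Break-even inflation = 1.063000 − 1 → 6.30%.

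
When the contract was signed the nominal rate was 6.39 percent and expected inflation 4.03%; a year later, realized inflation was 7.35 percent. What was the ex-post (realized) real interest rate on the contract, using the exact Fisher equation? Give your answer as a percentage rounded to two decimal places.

Ex-post: (1 + 0.0639)/(1 + 0.0735) − 1 = -0.8943%
So the realized real rate is -0.89%.

-0.89%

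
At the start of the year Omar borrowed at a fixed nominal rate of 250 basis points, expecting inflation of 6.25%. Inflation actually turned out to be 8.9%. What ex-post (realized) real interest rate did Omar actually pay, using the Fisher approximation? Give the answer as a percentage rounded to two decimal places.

-6.40%

Ex-post: 2.5% − 8.9% = -6.400%
So the realized real rate is -6.40%.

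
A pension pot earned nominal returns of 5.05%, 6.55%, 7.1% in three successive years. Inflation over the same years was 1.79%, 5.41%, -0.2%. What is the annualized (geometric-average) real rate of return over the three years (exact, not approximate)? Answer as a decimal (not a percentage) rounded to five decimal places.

Nominal growth factor = 1.0505 × 1.0655 × 1.0710 = 1.19877860
Price-level growth factor = 1.0179 × 1.0541 × 0.9980 = 1.07082245
Real growth factor = 1.19877860 / 1.07082245 = 1.11949334
Annualized real rate = 1.11949334^(1/3) − 1 = 3.8342% → 0.03834.

0.03834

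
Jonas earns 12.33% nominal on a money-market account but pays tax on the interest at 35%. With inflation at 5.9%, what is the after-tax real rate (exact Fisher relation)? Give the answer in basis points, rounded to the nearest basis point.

200 basis points

After-tax nominal return = 12.33% × (1 − 0.35) = 8.0145%.
1 + r = 1.080145 / 1.05900 = 1.019967
After-tax real rate = 1.019967 − 1 → 200 basis points.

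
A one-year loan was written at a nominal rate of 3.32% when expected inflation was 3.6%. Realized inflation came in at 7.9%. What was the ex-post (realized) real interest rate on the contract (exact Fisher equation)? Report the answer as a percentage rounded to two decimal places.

Ex-post: (1 + 0.0332)/(1 + 0.0790) − 1 = -4.2447%
So the realized real rate is -4.24%.

-4.24%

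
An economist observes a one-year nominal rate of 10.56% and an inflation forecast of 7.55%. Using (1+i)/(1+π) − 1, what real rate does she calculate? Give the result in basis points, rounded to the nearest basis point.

280 basis points

By the Fisher identity, 1 + r = (1 + i)/(1 + π).
1 + r = 1.10560 / 1.07550 = 1.027987
r = 1.027987 − 1 = 2.7987%, i.e. 280 basis points.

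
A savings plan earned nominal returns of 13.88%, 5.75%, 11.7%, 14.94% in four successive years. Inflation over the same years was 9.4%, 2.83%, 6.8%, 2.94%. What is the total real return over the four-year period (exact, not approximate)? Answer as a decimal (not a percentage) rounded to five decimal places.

Compound the nominal returns: 1.1388 × 1.0575 × 1.1170 × 1.1494 = 1.546152.
Compound inflation: 1.0940 × 1.0283 × 1.0680 × 1.0294 = 1.236780.
Deflate: 1.546152 / 1.236780 = 1.250143.
Total real return = 1.250143 − 1 → 0.25014.

0.25014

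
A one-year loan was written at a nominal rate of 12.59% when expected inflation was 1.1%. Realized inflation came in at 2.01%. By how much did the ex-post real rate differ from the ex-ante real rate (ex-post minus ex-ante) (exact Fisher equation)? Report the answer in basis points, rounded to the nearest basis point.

Ex-ante: (1 + 0.1259)/(1 + 0.0110) − 1 = 11.3650%
Ex-post: (1 + 0.1259)/(1 + 0.0201) − 1 = 10.3715%
Difference (ex-post − ex-ante) = -0.9935% → -99 basis points.

-99 basis points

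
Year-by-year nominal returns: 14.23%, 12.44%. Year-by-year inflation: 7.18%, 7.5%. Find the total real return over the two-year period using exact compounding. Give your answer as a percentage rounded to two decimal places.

11.48%

Compound the nominal returns: 1.1423 × 1.1244 = 1.284402.
Compound inflation: 1.0718 × 1.0750 = 1.152185.
Deflate: 1.284402 / 1.152185 = 1.114753.
Total real return = 1.114753 − 1 → 11.48%.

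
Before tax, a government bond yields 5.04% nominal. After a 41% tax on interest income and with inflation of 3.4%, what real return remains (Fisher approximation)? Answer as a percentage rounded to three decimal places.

After-tax nominal return = 5.04% × (1 − 0.41) = 2.9736%.
r ≈ 2.9736% − 3.4% → -0.426%.

-0.426%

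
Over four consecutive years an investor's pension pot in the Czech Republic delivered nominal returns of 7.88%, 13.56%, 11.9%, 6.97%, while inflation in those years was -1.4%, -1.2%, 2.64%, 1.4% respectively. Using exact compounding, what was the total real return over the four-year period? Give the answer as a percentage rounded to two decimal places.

44.63%

Nominal growth factor = 1.0788 × 1.1356 × 1.1190 × 1.0697 = 1.466420
Price-level growth factor = 0.9860 × 0.9880 × 1.0264 × 1.0140 = 1.013884
Real growth factor = 1.466420 / 1.013884 = 1.446338
Total real return = 1.446338 − 1 → 44.63%.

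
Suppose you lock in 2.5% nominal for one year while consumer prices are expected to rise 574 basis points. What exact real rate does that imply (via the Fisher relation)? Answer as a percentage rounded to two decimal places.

1 + r = 1.02500 / 1.05740 = 0.969359
r = 0.969359 − 1 = -3.0641%, i.e. -3.06%.

-3.06%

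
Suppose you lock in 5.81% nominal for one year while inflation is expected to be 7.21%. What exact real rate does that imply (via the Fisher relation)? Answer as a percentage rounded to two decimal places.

-1.31%

By the Fisher relation, 1 + r = (1 + i)/(1 + π).
1 + r = 1.05810 / 1.07210 = 0.986942
r = 0.986942 − 1 = -1.3058%, i.e. -1.31%.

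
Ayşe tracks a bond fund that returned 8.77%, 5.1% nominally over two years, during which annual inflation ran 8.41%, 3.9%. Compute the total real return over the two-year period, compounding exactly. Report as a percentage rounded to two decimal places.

Compound the nominal returns: 1.0877 × 1.0510 = 1.143173.
Compound inflation: 1.0841 × 1.0390 = 1.126380.
Deflate: 1.143173 / 1.126380 = 1.014909.
Total real return = 1.014909 − 1 → 1.49%.

1.49%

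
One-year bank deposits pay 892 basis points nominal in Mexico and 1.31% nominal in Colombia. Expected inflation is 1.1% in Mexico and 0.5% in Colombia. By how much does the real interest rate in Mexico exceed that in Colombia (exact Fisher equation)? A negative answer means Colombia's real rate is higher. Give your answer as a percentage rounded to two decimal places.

Mexico: (1 + 0.0892)/(1 + 0.0110) − 1 = 7.7349%
Colombia: (1 + 0.0131)/(1 + 0.0050) − 1 = 0.8060%
Differential = 7.7349% − 0.8060% = 6.9289% → 6.93%.

6.93%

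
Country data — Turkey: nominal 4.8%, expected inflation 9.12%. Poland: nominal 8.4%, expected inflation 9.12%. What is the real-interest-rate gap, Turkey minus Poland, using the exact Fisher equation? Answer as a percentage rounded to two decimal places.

Turkey: (1 + 0.0480)/(1 + 0.0912) − 1 = -3.9589%
Poland: (1 + 0.0840)/(1 + 0.0912) − 1 = -0.6598%
Differential = -3.9589% − (-0.6598%) = -3.2991% → -3.30%.

-3.30%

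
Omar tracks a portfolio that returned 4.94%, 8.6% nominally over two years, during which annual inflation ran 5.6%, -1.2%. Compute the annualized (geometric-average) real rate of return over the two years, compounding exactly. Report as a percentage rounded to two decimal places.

4.51%

Compound the nominal returns: 1.0494 × 1.0860 = 1.13964840.
Compound inflation: 1.0560 × 0.9880 = 1.04332800.
Deflate: 1.13964840 / 1.04332800 = 1.09232034.
Annualized real rate = 1.09232034^(1/2) − 1 = 4.5141% → 4.51%.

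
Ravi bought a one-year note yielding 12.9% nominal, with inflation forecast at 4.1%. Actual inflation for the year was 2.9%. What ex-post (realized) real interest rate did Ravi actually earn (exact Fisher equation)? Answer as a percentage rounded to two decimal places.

Ex-post: (1 + 0.1290)/(1 + 0.0290) − 1 = 9.7182%
So the realized real rate is 9.72%.

9.72%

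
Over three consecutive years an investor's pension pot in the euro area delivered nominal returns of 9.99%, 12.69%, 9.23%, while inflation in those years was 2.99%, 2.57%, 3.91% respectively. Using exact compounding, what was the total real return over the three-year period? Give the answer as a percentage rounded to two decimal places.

23.34%

Compound the nominal returns: 1.0999 × 1.1269 × 1.0923 = 1.353881.
Compound inflation: 1.0299 × 1.0257 × 1.0391 = 1.097672.
Deflate: 1.353881 / 1.097672 = 1.233411.
Total real return = 1.233411 − 1 → 23.34%.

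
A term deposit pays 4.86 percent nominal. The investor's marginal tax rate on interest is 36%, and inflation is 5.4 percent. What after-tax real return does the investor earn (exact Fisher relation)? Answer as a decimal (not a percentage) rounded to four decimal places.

-0.0217

After-tax nominal return = 4.86% × (1 − 0.36) = 3.1104%.
1 + r = 1.031104 / 1.05400 = 0.978277
After-tax real rate = 0.978277 − 1 → -0.0217.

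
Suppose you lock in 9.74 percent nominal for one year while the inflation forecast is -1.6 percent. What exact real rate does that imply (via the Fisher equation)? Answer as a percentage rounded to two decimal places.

By the Fisher equation, 1 + r = (1 + i)/(1 + π).
1 + r = 1.09740 / 0.98400 = 1.115244
r = 1.115244 − 1 = 11.5244%, i.e. 11.52%.

11.52%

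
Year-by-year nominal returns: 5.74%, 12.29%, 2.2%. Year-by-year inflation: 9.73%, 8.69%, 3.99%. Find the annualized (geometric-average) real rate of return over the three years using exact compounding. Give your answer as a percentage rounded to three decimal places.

Nominal growth factor = 1.0574 × 1.1229 × 1.0220 = 1.21347626
Price-level growth factor = 1.0973 × 1.0869 × 1.0399 = 1.24024232
Real growth factor = 1.21347626 / 1.24024232 = 0.97841868
Annualized real rate = 0.97841868^(1/3) − 1 = -0.7246% → -0.725%.

-0.725%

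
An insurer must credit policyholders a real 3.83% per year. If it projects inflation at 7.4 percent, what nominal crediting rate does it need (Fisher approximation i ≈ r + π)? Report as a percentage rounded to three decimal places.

11.230%

i ≈ r + π = 3.83% + 7.4% = 11.230%.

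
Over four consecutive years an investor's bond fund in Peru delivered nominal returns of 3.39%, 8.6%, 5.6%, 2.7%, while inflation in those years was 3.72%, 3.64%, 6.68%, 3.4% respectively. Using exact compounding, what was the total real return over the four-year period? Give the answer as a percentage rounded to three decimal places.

Compound the nominal returns: 1.0339 × 1.0860 × 1.0560 × 1.0270 = 1.217707.
Compound inflation: 1.0372 × 1.0364 × 1.0668 × 1.0340 = 1.185751.
Deflate: 1.217707 / 1.185751 = 1.026950.
Total real return = 1.026950 − 1 → 2.695%.

2.695%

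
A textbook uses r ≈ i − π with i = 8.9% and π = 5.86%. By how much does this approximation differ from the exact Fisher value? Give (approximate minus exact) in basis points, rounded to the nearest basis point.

17 basis points

Approximate: r ≈ 8.900% − 5.860% = 3.0400%
Exact: (1 + 0.0890)/(1 + 0.0586) − 1 = 2.8717%
Error = 3.0400% − 2.8717% = 0.1683% → 17 basis points.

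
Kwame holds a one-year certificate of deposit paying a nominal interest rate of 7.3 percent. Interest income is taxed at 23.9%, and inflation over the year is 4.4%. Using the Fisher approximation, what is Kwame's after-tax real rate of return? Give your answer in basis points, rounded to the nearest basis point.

116 basis points

After-tax nominal return = 7.3% × (1 − 0.239) = 5.5553%.
r ≈ 5.5553% − 4.4% → 116 basis points.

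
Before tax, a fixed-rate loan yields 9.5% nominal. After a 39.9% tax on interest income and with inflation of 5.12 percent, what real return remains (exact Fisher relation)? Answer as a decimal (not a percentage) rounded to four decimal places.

After-tax nominal return = 9.5% × (1 − 0.399) = 5.7095%.
1 + r = 1.057095 / 1.05120 = 1.005608
After-tax real rate = 1.005608 − 1 → 0.0056.

0.0056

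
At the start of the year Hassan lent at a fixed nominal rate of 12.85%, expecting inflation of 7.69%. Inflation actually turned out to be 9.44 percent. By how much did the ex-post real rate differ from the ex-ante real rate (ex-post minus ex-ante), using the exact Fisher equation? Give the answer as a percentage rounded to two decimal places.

Ex-ante: (1 + 0.1285)/(1 + 0.0769) − 1 = 4.7915%
Ex-post: (1 + 0.1285)/(1 + 0.0944) − 1 = 3.1159%
Difference (ex-post − ex-ante) = -1.6757% → -1.68%.

-1.68%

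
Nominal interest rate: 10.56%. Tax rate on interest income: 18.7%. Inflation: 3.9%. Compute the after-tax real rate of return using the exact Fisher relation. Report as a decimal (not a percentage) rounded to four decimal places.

After-tax nominal return = 10.56% × (1 − 0.187) = 8.58528%.
1 + r = 1.0858528 / 1.03900 = 1.045094
After-tax real rate = 1.045094 − 1 → 0.0451.

0.0451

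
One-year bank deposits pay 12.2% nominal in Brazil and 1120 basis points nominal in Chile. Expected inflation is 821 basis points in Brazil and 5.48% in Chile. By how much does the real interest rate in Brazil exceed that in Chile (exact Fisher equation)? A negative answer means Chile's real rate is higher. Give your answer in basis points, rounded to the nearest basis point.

Brazil: (1 + 0.1220)/(1 + 0.0821) − 1 = 3.6873%
Chile: (1 + 0.1120)/(1 + 0.0548) − 1 = 5.4228%
Differential = 3.6873% − 5.4228% = -1.7356% → -174 basis points.

-174 basis points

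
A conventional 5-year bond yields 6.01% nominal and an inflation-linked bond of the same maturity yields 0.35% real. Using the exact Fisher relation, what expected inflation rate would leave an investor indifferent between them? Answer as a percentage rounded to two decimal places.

(1 + π) = (1 + i)/(1 + r) = 1.06010 / 1.00350 = 1.056403
Break-even inflation = 1.056403 − 1 → 5.64%.

5.64%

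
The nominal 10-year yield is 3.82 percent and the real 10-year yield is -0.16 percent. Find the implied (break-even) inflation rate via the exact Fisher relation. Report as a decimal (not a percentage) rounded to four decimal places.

(1 + π) = (1 + i)/(1 + r) = 1.03820 / 0.99840 = 1.039864
Break-even inflation = 1.039864 − 1 → 0.0399.

0.0399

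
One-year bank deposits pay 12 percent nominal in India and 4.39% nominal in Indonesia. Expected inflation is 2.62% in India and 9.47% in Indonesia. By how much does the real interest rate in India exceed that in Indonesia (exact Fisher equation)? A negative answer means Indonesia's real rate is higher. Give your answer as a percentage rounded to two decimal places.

India: (1 + 0.1200)/(1 + 0.0262) − 1 = 9.1405%
Indonesia: (1 + 0.0439)/(1 + 0.0947) − 1 = -4.6405%
Differential = 9.1405% − (-4.6405%) = 13.7811% → 13.78%.

13.78%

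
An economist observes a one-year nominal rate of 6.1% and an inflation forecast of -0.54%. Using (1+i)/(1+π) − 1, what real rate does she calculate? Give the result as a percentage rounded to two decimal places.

6.68%

1 + r = 1.06100 / 0.99460 = 1.066761
r = 1.066761 − 1 = 6.6761%, i.e. 6.68%.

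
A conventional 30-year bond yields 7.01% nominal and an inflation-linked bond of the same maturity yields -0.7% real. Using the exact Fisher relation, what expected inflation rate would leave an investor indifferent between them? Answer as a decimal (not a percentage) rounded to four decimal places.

0.0776

(1 + π) = (1 + i)/(1 + r) = 1.07010 / 0.99300 = 1.077644
Break-even inflation = 1.077644 − 1 → 0.0776.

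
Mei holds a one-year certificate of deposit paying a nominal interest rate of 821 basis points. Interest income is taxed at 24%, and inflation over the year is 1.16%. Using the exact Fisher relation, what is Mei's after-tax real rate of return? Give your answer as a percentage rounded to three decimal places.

After-tax nominal return = 8.21% × (1 − 0.24) = 6.2396%.
1 + r = 1.062396 / 1.01160 = 1.050214
After-tax real rate = 1.050214 − 1 → 5.021%.

5.021%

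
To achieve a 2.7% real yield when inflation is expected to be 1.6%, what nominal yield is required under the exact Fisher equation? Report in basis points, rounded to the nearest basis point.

(1 + i) = (1 + r)(1 + π) = 1.02700 × 1.01600 = 1.043432
i = 1.043432 − 1, so the required nominal rate is 434 basis points.

434 basis points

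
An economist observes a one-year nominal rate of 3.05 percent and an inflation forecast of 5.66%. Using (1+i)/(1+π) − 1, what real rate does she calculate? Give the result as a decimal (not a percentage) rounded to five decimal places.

1 + r = 1.03050 / 1.05660 = 0.975298
r = 0.975298 − 1 = -2.4702%, i.e. -0.02470.

-0.02470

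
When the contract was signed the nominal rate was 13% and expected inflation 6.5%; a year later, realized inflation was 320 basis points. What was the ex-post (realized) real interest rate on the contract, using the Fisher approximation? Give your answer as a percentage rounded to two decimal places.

Ex-post: 13% − 3.2% = 9.800%
So the realized real rate is 9.80%.

9.80%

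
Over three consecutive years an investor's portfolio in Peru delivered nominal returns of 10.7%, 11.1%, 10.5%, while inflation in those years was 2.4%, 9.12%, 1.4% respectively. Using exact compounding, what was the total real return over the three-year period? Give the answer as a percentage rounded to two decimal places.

Compound the nominal returns: 1.1070 × 1.1110 × 1.1050 = 1.359014.
Compound inflation: 1.0240 × 1.0912 × 1.0140 = 1.133032.
Deflate: 1.359014 / 1.133032 = 1.199449.
Total real return = 1.199449 − 1 → 19.94%.

19.94%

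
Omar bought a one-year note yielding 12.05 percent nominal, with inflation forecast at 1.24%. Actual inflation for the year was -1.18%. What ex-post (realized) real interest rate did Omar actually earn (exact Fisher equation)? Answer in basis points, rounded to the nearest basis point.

Ex-post: (1 + 0.1205)/(1 − 0.0118) − 1 = 13.3880%
So the realized real rate is 1339 basis points.

1339 basis points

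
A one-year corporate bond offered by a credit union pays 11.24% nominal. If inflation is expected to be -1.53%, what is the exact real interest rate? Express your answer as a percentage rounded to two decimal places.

12.97%

By the Fisher identity, 1 + r = (1 + i)/(1 + π).
1 + r = 1.11240 / 0.98470 = 1.129684
r = 1.129684 − 1 = 12.9684%, i.e. 12.97%.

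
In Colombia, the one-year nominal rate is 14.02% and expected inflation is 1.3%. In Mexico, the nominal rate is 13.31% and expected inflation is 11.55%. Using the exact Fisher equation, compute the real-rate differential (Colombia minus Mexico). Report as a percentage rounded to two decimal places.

10.98%

Colombia: (1 + 0.1402)/(1 + 0.0130) − 1 = 12.5568%
Mexico: (1 + 0.1331)/(1 + 0.1155) − 1 = 1.5778%
Differential = 12.5568% − 1.5778% = 10.9790% → 10.98%.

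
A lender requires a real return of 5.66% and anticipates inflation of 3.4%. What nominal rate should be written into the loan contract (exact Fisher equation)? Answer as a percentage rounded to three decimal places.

(1 + i) = (1 + r)(1 + π) = 1.05660 × 1.03400 = 1.0925244
i = 1.0925244 − 1, so the required nominal rate is 9.252%.

9.252%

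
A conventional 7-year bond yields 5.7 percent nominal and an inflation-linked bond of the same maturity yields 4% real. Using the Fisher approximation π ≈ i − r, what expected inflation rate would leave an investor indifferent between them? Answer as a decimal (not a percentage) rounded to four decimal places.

0.0170

π ≈ i − r = 5.7% − 4% → 0.0170.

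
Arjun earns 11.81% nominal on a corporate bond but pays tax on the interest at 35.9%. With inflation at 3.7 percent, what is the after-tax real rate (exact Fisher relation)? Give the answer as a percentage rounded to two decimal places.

3.73%

After-tax nominal return = 11.81% × (1 − 0.359) = 7.57021%.
1 + r = 1.0757021 / 1.03700 = 1.037321
After-tax real rate = 1.037321 − 1 → 3.73%.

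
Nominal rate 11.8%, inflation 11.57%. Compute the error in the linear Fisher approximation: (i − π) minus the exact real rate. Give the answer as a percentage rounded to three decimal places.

0.024%

Approximate: r ≈ 11.800% − 11.570% = 0.2300%
Exact: (1 + 0.1180)/(1 + 0.1157) − 1 = 0.2061%
Error = 0.2300% − 0.2061% = 0.0239% → 0.024%.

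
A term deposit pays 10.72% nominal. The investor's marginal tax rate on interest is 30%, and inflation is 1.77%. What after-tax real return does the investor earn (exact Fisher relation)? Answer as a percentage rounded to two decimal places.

After-tax nominal return = 10.72% × (1 − 0.3) = 7.5040%.
1 + r = 1.07504 / 1.01770 = 1.056343
After-tax real rate = 1.056343 − 1 → 5.63%.

5.63%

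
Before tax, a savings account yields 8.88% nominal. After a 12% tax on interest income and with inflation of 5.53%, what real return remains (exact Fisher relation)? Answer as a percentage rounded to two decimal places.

2.16%

After-tax nominal return = 8.88% × (1 − 0.12) = 7.8144%.
1 + r = 1.078144 / 1.05530 = 1.021647
After-tax real rate = 1.021647 − 1 → 2.16%.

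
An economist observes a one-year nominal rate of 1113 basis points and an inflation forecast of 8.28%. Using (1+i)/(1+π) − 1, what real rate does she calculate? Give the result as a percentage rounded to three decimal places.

By the Fisher relation, 1 + r = (1 + i)/(1 + π).
1 + r = 1.11130 / 1.08280 = 1.026321
r = 1.026321 − 1 = 2.6321%, i.e. 2.632%.

2.632%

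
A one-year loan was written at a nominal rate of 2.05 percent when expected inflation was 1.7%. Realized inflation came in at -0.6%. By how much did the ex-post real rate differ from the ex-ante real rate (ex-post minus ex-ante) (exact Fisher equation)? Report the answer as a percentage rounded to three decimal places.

2.322%

Ex-ante: (1 + 0.0205)/(1 + 0.0170) − 1 = 0.3441%
Ex-post: (1 + 0.0205)/(1 − 0.0060) − 1 = 2.6660%
Difference (ex-post − ex-ante) = 2.3218% → 2.322%.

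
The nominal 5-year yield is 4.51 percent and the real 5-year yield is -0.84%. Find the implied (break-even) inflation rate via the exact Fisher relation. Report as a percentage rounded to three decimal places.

5.395%

(1 + π) = (1 + i)/(1 + r) = 1.04510 / 0.99160 = 1.053953
Break-even inflation = 1.053953 − 1 → 5.395%.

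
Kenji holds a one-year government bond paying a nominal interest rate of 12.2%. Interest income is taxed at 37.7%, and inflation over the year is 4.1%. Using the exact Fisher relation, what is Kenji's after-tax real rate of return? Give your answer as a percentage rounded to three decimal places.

After-tax nominal return = 12.2% × (1 − 0.377) = 7.6006%.
1 + r = 1.076006 / 1.04100 = 1.033627
After-tax real rate = 1.033627 − 1 → 3.363%.

3.363%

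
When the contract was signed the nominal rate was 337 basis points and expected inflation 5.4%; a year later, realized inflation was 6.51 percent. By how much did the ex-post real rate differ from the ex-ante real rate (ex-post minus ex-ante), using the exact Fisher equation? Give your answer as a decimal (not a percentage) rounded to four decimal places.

-0.0102

Ex-ante: (1 + 0.0337)/(1 + 0.0540) − 1 = -1.9260%
Ex-post: (1 + 0.0337)/(1 + 0.0651) − 1 = -2.9481%
Difference (ex-post − ex-ante) = -1.0221% → -0.0102.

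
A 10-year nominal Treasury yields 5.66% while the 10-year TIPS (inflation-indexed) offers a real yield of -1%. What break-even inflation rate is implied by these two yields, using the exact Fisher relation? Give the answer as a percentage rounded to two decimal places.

(1 + π) = (1 + i)/(1 + r) = 1.05660 / 0.99000 = 1.067273
Break-even inflation = 1.067273 − 1 → 6.73%.

6.73%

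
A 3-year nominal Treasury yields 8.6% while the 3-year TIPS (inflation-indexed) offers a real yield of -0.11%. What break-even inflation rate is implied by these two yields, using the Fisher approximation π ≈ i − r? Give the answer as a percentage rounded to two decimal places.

8.71%

π ≈ i − r = 8.6% − (-0.11%) → 8.71%.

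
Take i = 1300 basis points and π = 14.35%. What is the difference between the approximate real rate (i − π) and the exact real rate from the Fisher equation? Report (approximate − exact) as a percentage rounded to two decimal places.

Approximate: r ≈ 13.000% − 14.350% = -1.3500%
Exact: (1 + 0.1300)/(1 + 0.1435) − 1 = -1.1806%
Error = -1.3500% − (-1.1806%) = -0.1694% → -0.17%.

-0.17%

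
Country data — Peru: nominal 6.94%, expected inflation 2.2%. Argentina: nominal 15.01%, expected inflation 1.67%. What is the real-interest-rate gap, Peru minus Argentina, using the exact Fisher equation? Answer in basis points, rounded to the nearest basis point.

-848 basis points

Peru: (1 + 0.0694)/(1 + 0.0220) − 1 = 4.6380%
Argentina: (1 + 0.1501)/(1 + 0.0167) − 1 = 13.1209%
Differential = 4.6380% − 13.1209% = -8.4829% → -848 basis points.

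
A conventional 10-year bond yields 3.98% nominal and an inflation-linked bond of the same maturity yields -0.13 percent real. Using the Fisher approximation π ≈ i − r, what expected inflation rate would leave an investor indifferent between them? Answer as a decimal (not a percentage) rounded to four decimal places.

π ≈ i − r = 3.98% − (-0.13%) → 0.0411.

0.0411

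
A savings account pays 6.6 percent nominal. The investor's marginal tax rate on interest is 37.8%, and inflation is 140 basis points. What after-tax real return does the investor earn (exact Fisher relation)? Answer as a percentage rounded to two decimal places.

After-tax nominal return = 6.6% × (1 − 0.378) = 4.1052%.
1 + r = 1.041052 / 1.01400 = 1.026679
After-tax real rate = 1.026679 − 1 → 2.67%.

2.67%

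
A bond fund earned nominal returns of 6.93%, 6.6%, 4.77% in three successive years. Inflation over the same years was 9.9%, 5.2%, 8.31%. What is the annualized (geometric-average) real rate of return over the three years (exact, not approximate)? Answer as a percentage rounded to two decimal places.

Compound the nominal returns: 1.0693 × 1.0660 × 1.0477 = 1.19424578.
Compound inflation: 1.0990 × 1.0520 × 1.0831 = 1.25222390.
Deflate: 1.19424578 / 1.25222390 = 0.95369988.
Annualized real rate = 0.95369988^(1/3) − 1 = -1.5678% → -1.57%.

-1.57%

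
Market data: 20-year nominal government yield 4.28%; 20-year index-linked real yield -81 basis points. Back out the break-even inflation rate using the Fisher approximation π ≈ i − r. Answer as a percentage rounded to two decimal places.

π ≈ i − r = 4.28% − (-0.81%) → 5.09%.

5.09%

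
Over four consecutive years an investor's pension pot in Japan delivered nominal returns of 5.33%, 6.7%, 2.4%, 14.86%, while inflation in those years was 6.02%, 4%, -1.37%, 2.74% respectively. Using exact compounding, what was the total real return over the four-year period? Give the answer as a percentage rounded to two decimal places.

Nominal growth factor = 1.0533 × 1.0670 × 1.0240 × 1.1486 = 1.321859
Price-level growth factor = 1.0602 × 1.0400 × 0.9863 × 1.0274 = 1.117300
Real growth factor = 1.321859 / 1.117300 = 1.183084
Total real return = 1.183084 − 1 → 18.31%.

18.31%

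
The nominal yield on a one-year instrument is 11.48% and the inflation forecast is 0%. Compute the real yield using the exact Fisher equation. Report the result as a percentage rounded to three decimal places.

By the Fisher equation, 1 + r = (1 + i)/(1 + π).
1 + r = 1.11480 / 1.00000 = 1.114800
r = 1.114800 − 1 = 11.4800%, i.e. 11.480%.

11.480%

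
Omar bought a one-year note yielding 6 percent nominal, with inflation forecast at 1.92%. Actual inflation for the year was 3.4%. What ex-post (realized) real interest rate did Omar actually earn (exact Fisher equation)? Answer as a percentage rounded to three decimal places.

Ex-post: (1 + 0.0600)/(1 + 0.0340) − 1 = 2.51451%
So the realized real rate is 2.515%.

2.515%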